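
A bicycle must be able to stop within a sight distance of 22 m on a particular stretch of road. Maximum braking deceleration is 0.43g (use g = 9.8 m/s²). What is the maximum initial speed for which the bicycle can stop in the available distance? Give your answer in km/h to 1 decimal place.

Maximum speed ≈ 49.0 km/h

a = 0.43 × 9.8 = 4.214 m/s².
v²/(2a) = d ⇒ v = √(2 × 4.214 × 22) = √185.42 = 13.6169 m/s.
13.6169 m/s × 3.6 = 49.021 km/h.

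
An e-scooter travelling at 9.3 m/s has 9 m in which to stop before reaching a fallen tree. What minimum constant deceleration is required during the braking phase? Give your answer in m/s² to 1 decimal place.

v² = 2a·d ⇒ a = v²/(2d) = 9.3000² / (2 × 9.000) = 86.490 / 18.000 = 4.8050 m/s².

Required deceleration ≈ 4.8 m/s²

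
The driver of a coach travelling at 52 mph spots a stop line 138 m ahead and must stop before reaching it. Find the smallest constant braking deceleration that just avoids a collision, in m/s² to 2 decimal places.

52 mph × 0.44704 = 23.2461 m/s.
v² = 2a·d ⇒ a = v²/(2d) = 23.2461² / (2 × 138.000) = 540.381 / 276.000 = 1.9579 m/s².

Required deceleration ≈ 1.96 m/s²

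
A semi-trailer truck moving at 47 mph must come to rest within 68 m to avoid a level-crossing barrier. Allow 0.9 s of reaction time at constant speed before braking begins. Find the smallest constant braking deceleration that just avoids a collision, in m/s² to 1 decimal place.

47 mph × 0.44704 = 21.0109 m/s.
Distance covered during reaction = 21.0109 × 0.9 = 18.910 m.
Distance available for braking: 68 − 18.910 = 49.090 m.
v² = 2a·d ⇒ a = v²/(2d) = 21.0109² / (2 × 49.090) = 441.458 / 98.180 = 4.4964 m/s².

Required deceleration ≈ 4.5 m/s²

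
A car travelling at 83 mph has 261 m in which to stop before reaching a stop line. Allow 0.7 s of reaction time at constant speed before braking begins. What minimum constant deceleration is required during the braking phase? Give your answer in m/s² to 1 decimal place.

83 mph × 0.44704 = 37.1043 m/s.
Distance covered during reaction = 37.1043 × 0.7 = 25.973 m.
Distance available for braking: 261 − 25.973 = 235.027 m.
v² = 2a·d ⇒ a = v²/(2d) = 37.1043² / (2 × 235.027) = 1376.729 / 470.054 = 2.9289 m/s².

Required deceleration ≈ 2.9 m/s²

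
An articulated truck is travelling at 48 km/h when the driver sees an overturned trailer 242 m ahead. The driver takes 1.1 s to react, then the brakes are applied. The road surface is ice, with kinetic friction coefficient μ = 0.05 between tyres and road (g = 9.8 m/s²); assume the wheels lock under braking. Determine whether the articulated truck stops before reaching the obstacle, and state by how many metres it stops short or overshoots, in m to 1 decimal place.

Yes — it stops 45.9 m short of the obstacle

48 km/h ÷ 3.6 = 13.3333 m/s.
a = μg = 0.05 × 9.8 = 0.490 m/s².
Reaction distance = 13.3333 × 1.1 = 14.667 m.
Braking distance = v²/(2a) = 177.777 / 0.980 = 181.405 m.
Total stopping distance = 14.667 + 181.405 = 196.072 m, vs 242 m available — it stops with 242 − 196.072 = 45.928 m to spare.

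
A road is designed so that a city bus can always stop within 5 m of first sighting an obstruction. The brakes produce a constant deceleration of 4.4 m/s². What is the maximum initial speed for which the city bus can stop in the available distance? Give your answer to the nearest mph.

v²/(2a) = d ⇒ v = √(2 × 4.400 × 5) = √44.00 = 6.6332 m/s.
6.6332 m/s ÷ 0.44704 = 14.838 mph.

Maximum speed ≈ 15 mph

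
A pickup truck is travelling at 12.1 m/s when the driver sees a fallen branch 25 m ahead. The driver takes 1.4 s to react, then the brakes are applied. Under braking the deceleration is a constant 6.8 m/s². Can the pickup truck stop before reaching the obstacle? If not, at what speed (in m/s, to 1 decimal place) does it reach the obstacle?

Reaction distance = 12.1000 × 1.4 = 16.940 m.
Braking distance needed to stop: v²/(2a) = 146.410 / 13.600 = 10.765 m, so total needed = 16.940 + 10.765 = 27.705 m > 25 m — it cannot stop.
Distance remaining when braking begins: 25 − 16.940 = 8.060 m.
v² = v₀² − 2a·d = 146.410 − 2 × 6.800 × 8.060 = 36.794 m²/s².
v = √36.794 = 6.066 m/s.

No — it strikes the obstacle at 6.1 m/s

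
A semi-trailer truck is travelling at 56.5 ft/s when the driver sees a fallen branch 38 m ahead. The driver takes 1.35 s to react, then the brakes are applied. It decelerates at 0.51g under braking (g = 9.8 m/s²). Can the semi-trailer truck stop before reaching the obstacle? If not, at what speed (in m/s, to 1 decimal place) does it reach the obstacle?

56.5 ft/s × 0.3048 = 17.2212 m/s.
a = 0.51 × 9.8 = 4.998 m/s².
Reaction distance = 17.2212 × 1.35 = 23.249 m.
Braking distance needed to stop: v²/(2a) = 296.570 / 9.996 = 29.669 m, so total needed = 23.249 + 29.669 = 52.918 m > 38 m — it cannot stop.
Distance remaining when braking begins: 38 − 23.249 = 14.751 m.
v² = v₀² − 2a·d = 296.570 − 2 × 4.998 × 14.751 = 149.119 m²/s².
v = √149.119 = 12.211 m/s.

No — it strikes the obstacle at 12.2 m/s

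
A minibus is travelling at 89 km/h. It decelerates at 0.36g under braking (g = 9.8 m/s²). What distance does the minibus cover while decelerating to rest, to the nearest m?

Braking distance ≈ 87 m

89 km/h ÷ 3.6 = 24.7222 m/s.
a = 0.36 × 9.8 = 3.528 m/s².
Braking distance = v²/(2a) = 24.7222² / (2 × 3.528) = 611.187 / 7.056 = 86.619 m.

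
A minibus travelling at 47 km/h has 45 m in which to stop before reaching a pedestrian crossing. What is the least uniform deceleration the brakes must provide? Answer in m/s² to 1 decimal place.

47 km/h ÷ 3.6 = 13.0556 m/s.
v² = 2a·d ⇒ a = v²/(2d) = 13.0556² / (2 × 45.000) = 170.449 / 90.000 = 1.8939 m/s².

Required deceleration ≈ 1.9 m/s²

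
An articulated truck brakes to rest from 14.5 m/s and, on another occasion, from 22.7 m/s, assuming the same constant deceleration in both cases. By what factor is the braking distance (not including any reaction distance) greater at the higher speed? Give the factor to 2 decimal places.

Braking distance d = v²/(2a), so with a fixed, d ∝ v².
Factor = (22.7/14.5)² = 1.5655² = 2.4508.

Factor ≈ 2.45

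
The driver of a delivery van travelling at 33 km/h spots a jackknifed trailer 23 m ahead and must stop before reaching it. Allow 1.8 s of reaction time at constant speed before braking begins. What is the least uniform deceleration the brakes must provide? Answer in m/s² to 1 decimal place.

Required deceleration ≈ 6.5 m/s²

33 km/h ÷ 3.6 = 9.1667 m/s.
Distance covered during reaction = 9.1667 × 1.8 = 16.500 m.
Distance available for braking: 23 − 16.500 = 6.500 m.
v² = 2a·d ⇒ a = v²/(2d) = 9.1667² / (2 × 6.500) = 84.028 / 13.000 = 6.4637 m/s².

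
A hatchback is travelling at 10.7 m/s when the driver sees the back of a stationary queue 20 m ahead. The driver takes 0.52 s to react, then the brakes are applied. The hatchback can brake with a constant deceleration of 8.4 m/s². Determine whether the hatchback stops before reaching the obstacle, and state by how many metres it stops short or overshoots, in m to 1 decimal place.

Yes — it stops 7.6 m short of the obstacle

Reaction distance = 10.7000 × 0.52 = 5.564 m.
Braking distance = v²/(2a) = 114.490 / 16.800 = 6.815 m.
Total stopping distance = 5.564 + 6.815 = 12.379 m, vs 20 m available — it stops with 20 − 12.379 = 7.621 m to spare.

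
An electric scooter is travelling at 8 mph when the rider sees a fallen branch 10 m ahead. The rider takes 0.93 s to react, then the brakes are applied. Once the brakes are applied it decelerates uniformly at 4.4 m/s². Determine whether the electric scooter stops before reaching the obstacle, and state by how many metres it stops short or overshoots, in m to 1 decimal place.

8 mph × 0.44704 = 3.5763 m/s.
Reaction distance = 3.5763 × 0.93 = 3.326 m.
Braking distance = v²/(2a) = 12.790 / 8.800 = 1.453 m.
Total stopping distance = 3.326 + 1.453 = 4.779 m, vs 10 m available — it stops with 10 − 4.779 = 5.221 m to spare.

Yes — it stops 5.2 m short of the obstacle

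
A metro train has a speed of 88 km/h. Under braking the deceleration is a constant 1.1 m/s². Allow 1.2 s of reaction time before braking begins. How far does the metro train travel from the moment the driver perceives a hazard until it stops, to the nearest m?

88 km/h ÷ 3.6 = 24.4444 m/s.
Reaction distance = v·t_r = 24.4444 × 1.2 = 29.333 m.
Braking distance = v²/(2a) = 24.4444² / (2 × 1.100) = 597.529 / 2.200 = 271.604 m.
Total = 29.333 + 271.604 = 300.937 m.

Total stopping distance ≈ 301 m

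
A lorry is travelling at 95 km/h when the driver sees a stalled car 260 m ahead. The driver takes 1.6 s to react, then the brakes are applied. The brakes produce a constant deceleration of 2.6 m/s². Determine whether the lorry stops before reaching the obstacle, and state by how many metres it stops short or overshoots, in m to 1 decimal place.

Yes — it stops 83.9 m short of the obstacle

95 km/h ÷ 3.6 = 26.3889 m/s.
Reaction distance = 26.3889 × 1.6 = 42.222 m.
Braking distance = v²/(2a) = 696.374 / 5.200 = 133.918 m.
Total stopping distance = 42.222 + 133.918 = 176.140 m, vs 260 m available — it stops with 260 − 176.140 = 83.860 m to spare.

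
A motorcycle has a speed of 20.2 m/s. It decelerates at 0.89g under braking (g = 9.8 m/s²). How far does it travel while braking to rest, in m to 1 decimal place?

a = 0.89 × 9.8 = 8.722 m/s².
Braking distance = v²/(2a) = 20.2000² / (2 × 8.722) = 408.040 / 17.444 = 23.391 m.

Braking distance ≈ 23.4 m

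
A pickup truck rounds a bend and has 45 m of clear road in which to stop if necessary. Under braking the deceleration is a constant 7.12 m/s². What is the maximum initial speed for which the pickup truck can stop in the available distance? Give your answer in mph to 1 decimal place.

Maximum speed ≈ 56.6 mph

v²/(2a) = d ⇒ v = √(2 × 7.120 × 45) = √640.80 = 25.3140 m/s.
25.3140 m/s ÷ 0.44704 = 56.626 mph.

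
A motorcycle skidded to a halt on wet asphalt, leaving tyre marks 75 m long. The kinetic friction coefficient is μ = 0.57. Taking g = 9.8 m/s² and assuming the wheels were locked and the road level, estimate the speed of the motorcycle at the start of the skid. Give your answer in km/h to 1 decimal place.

Deceleration a = μg = 0.57 × 9.8 = 5.586 m/s².
v = √(2a·d) = √(2 × 5.586 × 75) = √837.900 = 28.9465 m/s.
= 28.9465 × 3.6 = 104.207 km/h.

Initial speed ≈ 104.2 km/h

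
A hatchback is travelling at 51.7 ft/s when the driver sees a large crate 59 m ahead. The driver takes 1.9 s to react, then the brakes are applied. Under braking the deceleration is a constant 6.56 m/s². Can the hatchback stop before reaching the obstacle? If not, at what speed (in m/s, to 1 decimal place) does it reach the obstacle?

Yes — it stops about 10.1 m short of the obstacle, so it never reaches it

51.7 ft/s × 0.3048 = 15.7582 m/s.
Reaction distance = 15.7582 × 1.9 = 29.941 m.
Braking distance = v²/(2a) = 248.321 / 13.120 = 18.927 m.
Total stopping distance = 29.941 + 18.927 = 48.868 m, vs 59 m available — it stops with 59 − 48.868 = 10.132 m to spare.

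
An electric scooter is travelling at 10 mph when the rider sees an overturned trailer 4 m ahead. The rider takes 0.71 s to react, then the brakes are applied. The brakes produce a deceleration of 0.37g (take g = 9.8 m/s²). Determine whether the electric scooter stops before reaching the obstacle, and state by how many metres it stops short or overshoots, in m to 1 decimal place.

No — it overshoots by 1.9 m

10 mph × 0.44704 = 4.4704 m/s.
a = 0.37 × 9.8 = 3.626 m/s².
Reaction distance = 4.4704 × 0.71 = 3.174 m.
Braking distance = v²/(2a) = 19.984 / 7.252 = 2.756 m.
Total stopping distance = 3.174 + 2.756 = 5.930 m, vs 4 m available — it cannot stop in time and overshoots by 5.930 − 4 = 1.930 m.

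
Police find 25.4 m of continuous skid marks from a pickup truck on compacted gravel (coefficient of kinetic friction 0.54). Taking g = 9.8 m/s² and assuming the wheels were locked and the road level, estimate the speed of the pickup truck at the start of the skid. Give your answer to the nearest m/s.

Initial speed ≈ 16 m/s

Deceleration a = μg = 0.54 × 9.8 = 5.292 m/s².
v = √(2a·d) = √(2 × 5.292 × 25.4) = √268.834 = 16.3962 m/s.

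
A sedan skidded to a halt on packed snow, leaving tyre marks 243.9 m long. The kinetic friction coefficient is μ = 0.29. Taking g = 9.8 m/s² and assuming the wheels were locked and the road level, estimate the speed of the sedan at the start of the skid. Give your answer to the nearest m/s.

Deceleration a = μg = 0.29 × 9.8 = 2.842 m/s².
v = √(2a·d) = √(2 × 2.842 × 243.9) = √1386.328 = 37.2334 m/s.

Initial speed ≈ 37 m/s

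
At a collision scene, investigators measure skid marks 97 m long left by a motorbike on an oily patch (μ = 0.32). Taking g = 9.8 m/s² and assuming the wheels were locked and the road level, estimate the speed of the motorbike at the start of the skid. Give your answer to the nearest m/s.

Initial speed ≈ 25 m/s

Deceleration a = μg = 0.32 × 9.8 = 3.136 m/s².
v = √(2a·d) = √(2 × 3.136 × 97) = √608.384 = 24.6654 m/s.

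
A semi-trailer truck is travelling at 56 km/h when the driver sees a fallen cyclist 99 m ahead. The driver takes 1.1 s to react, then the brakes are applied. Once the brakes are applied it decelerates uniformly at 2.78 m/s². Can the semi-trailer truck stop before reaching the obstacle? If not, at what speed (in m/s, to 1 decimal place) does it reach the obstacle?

56 km/h ÷ 3.6 = 15.5556 m/s.
Reaction distance = 15.5556 × 1.1 = 17.111 m.
Braking distance = v²/(2a) = 241.977 / 5.560 = 43.521 m.
Total stopping distance = 17.111 + 43.521 = 60.632 m, vs 99 m available — it stops with 99 − 60.632 = 38.368 m to spare.

Yes — it stops about 38.4 m short of the obstacle, so it never reaches it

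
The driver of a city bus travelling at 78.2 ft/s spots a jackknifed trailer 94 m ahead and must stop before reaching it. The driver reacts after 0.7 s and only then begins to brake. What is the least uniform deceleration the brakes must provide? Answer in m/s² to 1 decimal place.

Required deceleration ≈ 3.7 m/s²

78.2 ft/s × 0.3048 = 23.8354 m/s.
Distance covered during reaction = 23.8354 × 0.7 = 16.685 m.
Distance available for braking: 94 − 16.685 = 77.315 m.
v² = 2a·d ⇒ a = v²/(2d) = 23.8354² / (2 × 77.315) = 568.126 / 154.630 = 3.6741 m/s².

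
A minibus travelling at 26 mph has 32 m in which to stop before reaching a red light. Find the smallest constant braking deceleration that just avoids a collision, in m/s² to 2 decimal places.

Required deceleration ≈ 2.11 m/s²

26 mph × 0.44704 = 11.6230 m/s.
v² = 2a·d ⇒ a = v²/(2d) = 11.6230² / (2 × 32.000) = 135.094 / 64.000 = 2.1108 m/s².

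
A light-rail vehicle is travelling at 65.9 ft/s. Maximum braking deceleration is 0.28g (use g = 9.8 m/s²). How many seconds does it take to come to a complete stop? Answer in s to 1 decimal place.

65.9 ft/s × 0.3048 = 20.0863 m/s.
a = 0.28 × 9.8 = 2.744 m/s².
Braking time = v/a = 20.0863 / 2.744 = 7.320 s.

Braking time ≈ 7.3 s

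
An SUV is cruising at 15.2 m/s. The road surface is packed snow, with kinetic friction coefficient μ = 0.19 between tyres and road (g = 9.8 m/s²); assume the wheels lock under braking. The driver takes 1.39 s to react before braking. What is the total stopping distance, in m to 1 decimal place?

a = μg = 0.19 × 9.8 = 1.862 m/s².
Reaction distance = v·t_r = 15.2000 × 1.39 = 21.128 m.
Braking distance = v²/(2a) = 15.2000² / (2 × 1.862) = 231.040 / 3.724 = 62.041 m.
Total = 21.128 + 62.041 = 83.169 m.

Total stopping distance ≈ 83.2 m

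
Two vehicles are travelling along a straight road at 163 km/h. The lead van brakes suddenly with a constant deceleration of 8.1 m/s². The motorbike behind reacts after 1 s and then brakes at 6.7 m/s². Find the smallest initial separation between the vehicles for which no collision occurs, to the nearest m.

Minimum gap ≈ 72 m

163 km/h ÷ 3.6 = 45.2778 m/s.
Leader travels v²/(2a_L) = 2050.079 / 16.200 = 126.548 m before stopping.
Follower covers v·t_r = 45.2778 × 1 = 45.278 m while reacting, then v²/(2a_F) = 2050.079 / 13.400 = 152.991 m while braking, for a total of 45.278 + 152.991 = 198.269 m.
Since a_F ≤ a_L and the follower starts braking later, the follower is never slower than the leader, so the closest approach is when both have stopped.
Minimum gap = 198.269 − 126.548 = 71.721 m.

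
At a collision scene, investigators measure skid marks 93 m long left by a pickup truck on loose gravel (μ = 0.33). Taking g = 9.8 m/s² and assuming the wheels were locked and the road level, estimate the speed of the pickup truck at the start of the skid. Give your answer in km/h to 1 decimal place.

Initial speed ≈ 88.3 km/h

Deceleration a = μg = 0.33 × 9.8 = 3.234 m/s².
v = √(2a·d) = √(2 × 3.234 × 93) = √601.524 = 24.5260 m/s.
= 24.5260 × 3.6 = 88.294 km/h.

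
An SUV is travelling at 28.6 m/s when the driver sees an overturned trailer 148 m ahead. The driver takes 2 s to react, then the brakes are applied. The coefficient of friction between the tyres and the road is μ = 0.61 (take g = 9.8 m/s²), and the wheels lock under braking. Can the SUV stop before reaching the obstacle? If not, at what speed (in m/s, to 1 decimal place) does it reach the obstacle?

Yes — it stops about 22.4 m short of the obstacle, so it never reaches it

a = μg = 0.61 × 9.8 = 5.978 m/s².
Reaction distance = 28.6000 × 2 = 57.200 m.
Braking distance = v²/(2a) = 817.960 / 11.956 = 68.414 m.
Total stopping distance = 57.200 + 68.414 = 125.614 m, vs 148 m available — it stops with 148 − 125.614 = 22.386 m to spare.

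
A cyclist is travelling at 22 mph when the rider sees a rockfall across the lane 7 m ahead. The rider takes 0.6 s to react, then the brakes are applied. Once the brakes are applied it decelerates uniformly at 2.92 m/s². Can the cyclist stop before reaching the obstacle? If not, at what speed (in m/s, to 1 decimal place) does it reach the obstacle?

22 mph × 0.44704 = 9.8349 m/s.
Reaction distance = 9.8349 × 0.6 = 5.901 m.
Braking distance needed to stop: v²/(2a) = 96.725 / 5.840 = 16.562 m, so total needed = 5.901 + 16.562 = 22.463 m > 7 m — it cannot stop.
Distance remaining when braking begins: 7 − 5.901 = 1.099 m.
v² = v₀² − 2a·d = 96.725 − 2 × 2.920 × 1.099 = 90.307 m²/s².
v = √90.307 = 9.503 m/s.

No — it strikes the obstacle at 9.5 m/s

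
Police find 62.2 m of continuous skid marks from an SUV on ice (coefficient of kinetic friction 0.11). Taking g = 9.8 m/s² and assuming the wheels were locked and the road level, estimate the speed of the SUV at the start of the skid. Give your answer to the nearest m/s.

Deceleration a = μg = 0.11 × 9.8 = 1.078 m/s².
v = √(2a·d) = √(2 × 1.078 × 62.2) = √134.103 = 11.5803 m/s.

Initial speed ≈ 12 m/s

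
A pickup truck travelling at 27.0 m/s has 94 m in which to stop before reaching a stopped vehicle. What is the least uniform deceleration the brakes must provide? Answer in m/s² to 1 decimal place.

v² = 2a·d ⇒ a = v²/(2d) = 27.0000² / (2 × 94.000) = 729.000 / 188.000 = 3.8777 m/s².

Required deceleration ≈ 3.9 m/s²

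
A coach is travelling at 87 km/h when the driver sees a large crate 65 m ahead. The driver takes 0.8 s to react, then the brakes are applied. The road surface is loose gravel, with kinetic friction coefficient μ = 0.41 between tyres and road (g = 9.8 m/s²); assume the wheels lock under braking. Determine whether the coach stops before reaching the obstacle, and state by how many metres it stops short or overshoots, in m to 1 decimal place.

87 km/h ÷ 3.6 = 24.1667 m/s.
a = μg = 0.41 × 9.8 = 4.018 m/s².
Reaction distance = 24.1667 × 0.8 = 19.333 m.
Braking distance = v²/(2a) = 584.029 / 8.036 = 72.677 m.
Total stopping distance = 19.333 + 72.677 = 92.010 m, vs 65 m available — it cannot stop in time and overshoots by 92.010 − 65 = 27.010 m.

No — it overshoots by 27.0 m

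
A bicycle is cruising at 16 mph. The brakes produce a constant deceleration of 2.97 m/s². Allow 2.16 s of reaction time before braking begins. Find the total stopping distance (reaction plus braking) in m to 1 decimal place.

16 mph × 0.44704 = 7.1526 m/s.
Reaction distance = v·t_r = 7.1526 × 2.16 = 15.450 m.
Braking distance = v²/(2a) = 7.1526² / (2 × 2.970) = 51.160 / 5.940 = 8.613 m.
Total = 15.450 + 8.613 = 24.063 m.

Total stopping distance ≈ 24.1 m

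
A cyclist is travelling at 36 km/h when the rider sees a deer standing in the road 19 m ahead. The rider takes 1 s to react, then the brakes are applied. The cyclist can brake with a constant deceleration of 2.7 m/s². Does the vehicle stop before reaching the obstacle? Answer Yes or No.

36 km/h ÷ 3.6 = 10.0000 m/s.
Reaction distance = 10.0000 × 1 = 10.000 m.
Braking distance = v²/(2a) = 100.000 / 5.400 = 18.519 m.
Total stopping distance = 10.000 + 18.519 = 28.519 m, vs 19 m available — it cannot stop in time and overshoots by 28.519 − 19 = 9.519 m.

No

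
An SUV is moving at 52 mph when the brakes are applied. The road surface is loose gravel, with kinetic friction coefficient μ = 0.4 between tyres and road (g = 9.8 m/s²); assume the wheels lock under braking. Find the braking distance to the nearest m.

52 mph × 0.44704 = 23.2461 m/s.
a = μg = 0.4 × 9.8 = 3.920 m/s².
Braking distance = v²/(2a) = 23.2461² / (2 × 3.920) = 540.381 / 7.840 = 68.926 m.

Braking distance ≈ 69 m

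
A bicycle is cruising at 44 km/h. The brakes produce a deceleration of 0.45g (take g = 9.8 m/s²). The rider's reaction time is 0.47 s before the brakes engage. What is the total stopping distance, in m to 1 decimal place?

44 km/h ÷ 3.6 = 12.2222 m/s.
a = 0.45 × 9.8 = 4.410 m/s².
Reaction distance = v·t_r = 12.2222 × 0.47 = 5.744 m.
Braking distance = v²/(2a) = 12.2222² / (2 × 4.410) = 149.382 / 8.820 = 16.937 m.
Total = 5.744 + 16.937 = 22.681 m.

Total stopping distance ≈ 22.7 m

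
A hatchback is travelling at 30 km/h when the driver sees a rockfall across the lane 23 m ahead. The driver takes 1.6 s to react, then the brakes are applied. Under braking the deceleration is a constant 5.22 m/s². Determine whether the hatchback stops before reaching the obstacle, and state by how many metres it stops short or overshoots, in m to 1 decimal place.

30 km/h ÷ 3.6 = 8.3333 m/s.
Reaction distance = 8.3333 × 1.6 = 13.333 m.
Braking distance = v²/(2a) = 69.444 / 10.440 = 6.652 m.
Total stopping distance = 13.333 + 6.652 = 19.985 m, vs 23 m available — it stops with 23 − 19.985 = 3.015 m to spare.

Yes — it stops 3.0 m short of the obstacle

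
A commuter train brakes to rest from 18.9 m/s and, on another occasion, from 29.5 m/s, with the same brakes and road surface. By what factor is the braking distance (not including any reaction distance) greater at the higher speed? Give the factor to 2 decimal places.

Braking distance d = v²/(2a), so with a fixed, d ∝ v².
Factor = (29.5/18.9)² = 1.5608² = 2.4361.

Factor ≈ 2.44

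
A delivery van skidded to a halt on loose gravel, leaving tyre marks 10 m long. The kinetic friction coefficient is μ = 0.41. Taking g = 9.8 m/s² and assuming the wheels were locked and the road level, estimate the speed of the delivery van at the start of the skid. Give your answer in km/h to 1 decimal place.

Initial speed ≈ 32.3 km/h

Deceleration a = μg = 0.41 × 9.8 = 4.018 m/s².
v = √(2a·d) = √(2 × 4.018 × 10) = √80.360 = 8.9644 m/s.
= 8.9644 × 3.6 = 32.272 km/h.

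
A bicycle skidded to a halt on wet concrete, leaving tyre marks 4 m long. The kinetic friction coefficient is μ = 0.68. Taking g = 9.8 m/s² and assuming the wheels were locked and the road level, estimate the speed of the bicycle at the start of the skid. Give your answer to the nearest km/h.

Initial speed ≈ 26 km/h

Deceleration a = μg = 0.68 × 9.8 = 6.664 m/s².
v = √(2a·d) = √(2 × 6.664 × 4) = √53.312 = 7.3015 m/s.
= 7.3015 × 3.6 = 26.285 km/h.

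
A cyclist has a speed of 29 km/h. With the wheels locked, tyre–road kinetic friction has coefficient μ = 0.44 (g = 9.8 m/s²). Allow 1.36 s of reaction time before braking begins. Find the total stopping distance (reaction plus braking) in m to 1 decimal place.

Total stopping distance ≈ 18.5 m

29 km/h ÷ 3.6 = 8.0556 m/s.
a = μg = 0.44 × 9.8 = 4.312 m/s².
Reaction distance = v·t_r = 8.0556 × 1.36 = 10.956 m.
Braking distance = v²/(2a) = 8.0556² / (2 × 4.312) = 64.893 / 8.624 = 7.525 m.
Total = 10.956 + 7.525 = 18.481 m.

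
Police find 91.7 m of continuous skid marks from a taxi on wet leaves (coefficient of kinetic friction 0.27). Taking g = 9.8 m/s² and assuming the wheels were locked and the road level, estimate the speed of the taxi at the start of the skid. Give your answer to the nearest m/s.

Initial speed ≈ 22 m/s

Deceleration a = μg = 0.27 × 9.8 = 2.646 m/s².
v = √(2a·d) = √(2 × 2.646 × 91.7) = √485.276 = 22.0290 m/s.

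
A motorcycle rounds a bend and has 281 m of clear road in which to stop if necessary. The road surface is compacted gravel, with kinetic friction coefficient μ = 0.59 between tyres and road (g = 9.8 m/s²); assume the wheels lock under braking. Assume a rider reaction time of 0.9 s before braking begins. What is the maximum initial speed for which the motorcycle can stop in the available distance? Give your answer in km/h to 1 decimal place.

Maximum speed ≈ 187.3 km/h

a = μg = 0.59 × 9.8 = 5.782 m/s².
Stopping distance: v·t_r + v²/(2a) = 281 with t_r = 0.9 s and a = 5.782 m/s².
So v² + 10.408 v − 3249.48 = 0.
Positive root: v = −a·t_r + √((a·t_r)² + 2a·d) = −5.204 + √(27.082 + 3249.48) = 52.0373 m/s.
52.0373 m/s × 3.6 = 187.334 km/h.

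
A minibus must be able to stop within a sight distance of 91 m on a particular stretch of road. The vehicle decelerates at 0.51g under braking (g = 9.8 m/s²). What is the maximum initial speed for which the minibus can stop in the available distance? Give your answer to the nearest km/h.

Maximum speed ≈ 109 km/h

a = 0.51 × 9.8 = 4.998 m/s².
v²/(2a) = d ⇒ v = √(2 × 4.998 × 91) = √909.64 = 30.1602 m/s.
30.1602 m/s × 3.6 = 108.577 km/h.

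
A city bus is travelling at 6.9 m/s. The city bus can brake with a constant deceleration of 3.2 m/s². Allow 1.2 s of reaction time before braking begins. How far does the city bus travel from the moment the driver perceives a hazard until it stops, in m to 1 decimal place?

Total stopping distance ≈ 15.7 m

Reaction distance = v·t_r = 6.9000 × 1.2 = 8.280 m.
Braking distance = v²/(2a) = 6.9000² / (2 × 3.200) = 47.610 / 6.400 = 7.439 m.
Total = 8.280 + 7.439 = 15.719 m.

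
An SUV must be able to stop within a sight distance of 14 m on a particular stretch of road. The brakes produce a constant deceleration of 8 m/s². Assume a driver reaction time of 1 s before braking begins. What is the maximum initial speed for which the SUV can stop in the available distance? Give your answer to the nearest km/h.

Maximum speed ≈ 32 km/h

Stopping distance: v·t_r + v²/(2a) = 14 with t_r = 1 s and a = 8.000 m/s².
So v² + 16.000 v − 224.00 = 0.
Positive root: v = −a·t_r + √((a·t_r)² + 2a·d) = −8.000 + √(64.000 + 224.00) = 8.9706 m/s.
8.9706 m/s × 3.6 = 32.294 km/h.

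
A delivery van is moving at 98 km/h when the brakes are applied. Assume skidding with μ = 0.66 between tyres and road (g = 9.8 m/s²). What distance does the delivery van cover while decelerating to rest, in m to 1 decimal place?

98 km/h ÷ 3.6 = 27.2222 m/s.
a = μg = 0.66 × 9.8 = 6.468 m/s².
Braking distance = v²/(2a) = 27.2222² / (2 × 6.468) = 741.048 / 12.936 = 57.286 m.

Braking distance ≈ 57.3 m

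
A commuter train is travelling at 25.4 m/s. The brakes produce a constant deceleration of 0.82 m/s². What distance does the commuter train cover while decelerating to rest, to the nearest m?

Braking distance ≈ 393 m

Braking distance = v²/(2a) = 25.4000² / (2 × 0.820) = 645.160 / 1.640 = 393.390 m.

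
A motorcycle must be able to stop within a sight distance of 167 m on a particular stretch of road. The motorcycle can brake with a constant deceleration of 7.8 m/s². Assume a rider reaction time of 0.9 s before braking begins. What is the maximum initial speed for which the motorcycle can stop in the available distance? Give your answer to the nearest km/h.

Maximum speed ≈ 160 km/h

Stopping distance: v·t_r + v²/(2a) = 167 with t_r = 0.9 s and a = 7.800 m/s².
So v² + 14.040 v − 2605.20 = 0.
Positive root: v = −a·t_r + √((a·t_r)² + 2a·d) = −7.020 + √(49.280 + 2605.20) = 44.5016 m/s.
44.5016 m/s × 3.6 = 160.206 km/h.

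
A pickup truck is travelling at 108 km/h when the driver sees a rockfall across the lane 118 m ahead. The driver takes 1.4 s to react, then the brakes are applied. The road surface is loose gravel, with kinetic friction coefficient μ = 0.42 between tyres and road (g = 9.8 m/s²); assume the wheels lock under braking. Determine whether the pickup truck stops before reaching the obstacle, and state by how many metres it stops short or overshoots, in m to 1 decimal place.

108 km/h ÷ 3.6 = 30.0000 m/s.
a = μg = 0.42 × 9.8 = 4.116 m/s².
Reaction distance = 30.0000 × 1.4 = 42.000 m.
Braking distance = v²/(2a) = 900.000 / 8.232 = 109.329 m.
Total stopping distance = 42.000 + 109.329 = 151.329 m, vs 118 m available — it cannot stop in time and overshoots by 151.329 − 118 = 33.329 m.

No — it overshoots by 33.3 m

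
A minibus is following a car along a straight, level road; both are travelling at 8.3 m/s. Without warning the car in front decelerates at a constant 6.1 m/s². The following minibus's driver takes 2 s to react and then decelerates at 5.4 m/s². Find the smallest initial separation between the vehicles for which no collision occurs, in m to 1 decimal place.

Leader travels v²/(2a_L) = 68.890 / 12.200 = 5.647 m before stopping.
Follower covers v·t_r = 8.3000 × 2 = 16.600 m while reacting, then v²/(2a_F) = 68.890 / 10.800 = 6.379 m while braking, for a total of 16.600 + 6.379 = 22.979 m.
Since a_F ≤ a_L and the follower starts braking later, the follower is never slower than the leader, so the closest approach is when both have stopped.
Minimum gap = 22.979 − 5.647 = 17.332 m.

Minimum gap ≈ 17.3 m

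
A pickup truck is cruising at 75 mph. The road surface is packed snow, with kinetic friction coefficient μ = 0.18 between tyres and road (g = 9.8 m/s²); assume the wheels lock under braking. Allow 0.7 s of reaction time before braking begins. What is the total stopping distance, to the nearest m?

75 mph × 0.44704 = 33.5280 m/s.
a = μg = 0.18 × 9.8 = 1.764 m/s².
Reaction distance = v·t_r = 33.5280 × 0.7 = 23.470 m.
Braking distance = v²/(2a) = 33.5280² / (2 × 1.764) = 1124.127 / 3.528 = 318.630 m.
Total = 23.470 + 318.630 = 342.100 m.

Total stopping distance ≈ 342 m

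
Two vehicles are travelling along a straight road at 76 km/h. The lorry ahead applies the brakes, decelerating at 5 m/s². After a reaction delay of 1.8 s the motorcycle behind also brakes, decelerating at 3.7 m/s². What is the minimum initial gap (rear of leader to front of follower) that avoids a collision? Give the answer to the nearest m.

76 km/h ÷ 3.6 = 21.1111 m/s.
Leader travels v²/(2a_L) = 445.679 / 10.000 = 44.568 m before stopping.
Follower covers v·t_r = 21.1111 × 1.8 = 38.000 m while reacting, then v²/(2a_F) = 445.679 / 7.400 = 60.227 m while braking, for a total of 38.000 + 60.227 = 98.227 m.
Since a_F ≤ a_L and the follower starts braking later, the follower is never slower than the leader, so the closest approach is when both have stopped.
Minimum gap = 98.227 − 44.568 = 53.659 m.

Minimum gap ≈ 54 m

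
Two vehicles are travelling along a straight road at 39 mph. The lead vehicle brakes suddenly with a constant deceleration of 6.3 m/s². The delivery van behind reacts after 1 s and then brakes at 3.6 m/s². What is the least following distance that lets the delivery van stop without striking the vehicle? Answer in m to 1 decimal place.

Minimum gap ≈ 35.5 m

39 mph × 0.44704 = 17.4346 m/s.
Leader travels v²/(2a_L) = 303.965 / 12.600 = 24.124 m before stopping.
Follower covers v·t_r = 17.4346 × 1 = 17.435 m while reacting, then v²/(2a_F) = 303.965 / 7.200 = 42.217 m while braking, for a total of 17.435 + 42.217 = 59.652 m.
Since a_F ≤ a_L and the follower starts braking later, the follower is never slower than the leader, so the closest approach is when both have stopped.
Minimum gap = 59.652 − 24.124 = 35.528 m.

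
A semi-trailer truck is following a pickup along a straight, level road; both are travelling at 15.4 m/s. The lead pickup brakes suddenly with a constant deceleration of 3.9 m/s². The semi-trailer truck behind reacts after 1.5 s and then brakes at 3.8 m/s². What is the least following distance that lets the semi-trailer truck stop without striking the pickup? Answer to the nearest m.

Minimum gap ≈ 24 m

Leader travels v²/(2a_L) = 237.160 / 7.800 = 30.405 m before stopping.
Follower covers v·t_r = 15.4000 × 1.5 = 23.100 m while reacting, then v²/(2a_F) = 237.160 / 7.600 = 31.205 m while braking, for a total of 23.100 + 31.205 = 54.305 m.
Since a_F ≤ a_L and the follower starts braking later, the follower is never slower than the leader, so the closest approach is when both have stopped.
Minimum gap = 54.305 − 30.405 = 23.900 m.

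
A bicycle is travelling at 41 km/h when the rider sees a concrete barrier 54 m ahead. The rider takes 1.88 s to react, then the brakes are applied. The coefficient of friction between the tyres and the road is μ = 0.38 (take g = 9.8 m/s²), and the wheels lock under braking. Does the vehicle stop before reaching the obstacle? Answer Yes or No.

41 km/h ÷ 3.6 = 11.3889 m/s.
a = μg = 0.38 × 9.8 = 3.724 m/s².
Reaction distance = 11.3889 × 1.88 = 21.411 m.
Braking distance = v²/(2a) = 129.707 / 7.448 = 17.415 m.
Total stopping distance = 21.411 + 17.415 = 38.826 m, vs 54 m available — it stops with 54 − 38.826 = 15.174 m to spare.

Yes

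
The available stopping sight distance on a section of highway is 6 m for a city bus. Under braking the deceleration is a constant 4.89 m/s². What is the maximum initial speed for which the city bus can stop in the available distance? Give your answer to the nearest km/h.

Maximum speed ≈ 28 km/h

v²/(2a) = d ⇒ v = √(2 × 4.890 × 6) = √58.68 = 7.6603 m/s.
7.6603 m/s × 3.6 = 27.577 km/h.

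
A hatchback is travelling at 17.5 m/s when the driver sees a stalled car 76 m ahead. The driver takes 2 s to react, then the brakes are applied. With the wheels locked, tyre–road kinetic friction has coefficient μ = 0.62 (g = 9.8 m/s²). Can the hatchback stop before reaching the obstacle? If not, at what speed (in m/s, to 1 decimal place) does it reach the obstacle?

Yes — it stops about 15.8 m short of the obstacle, so it never reaches it

a = μg = 0.62 × 9.8 = 6.076 m/s².
Reaction distance = 17.5000 × 2 = 35.000 m.
Braking distance = v²/(2a) = 306.250 / 12.152 = 25.202 m.
Total stopping distance = 35.000 + 25.202 = 60.202 m, vs 76 m available — it stops with 76 − 60.202 = 15.798 m to spare.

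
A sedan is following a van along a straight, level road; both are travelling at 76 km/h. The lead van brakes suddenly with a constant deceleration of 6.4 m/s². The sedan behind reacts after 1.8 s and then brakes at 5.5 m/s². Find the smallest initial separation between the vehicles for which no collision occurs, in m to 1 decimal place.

76 km/h ÷ 3.6 = 21.1111 m/s.
Leader travels v²/(2a_L) = 445.679 / 12.800 = 34.819 m before stopping.
Follower covers v·t_r = 21.1111 × 1.8 = 38.000 m while reacting, then v²/(2a_F) = 445.679 / 11.000 = 40.516 m while braking, for a total of 38.000 + 40.516 = 78.516 m.
Since a_F ≤ a_L and the follower starts braking later, the follower is never slower than the leader, so the closest approach is when both have stopped.
Minimum gap = 78.516 − 34.819 = 43.697 m.

Minimum gap ≈ 43.7 m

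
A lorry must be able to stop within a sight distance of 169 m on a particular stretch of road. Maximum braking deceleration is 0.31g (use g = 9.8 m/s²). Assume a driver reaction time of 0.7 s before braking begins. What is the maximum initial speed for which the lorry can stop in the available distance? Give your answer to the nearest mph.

Maximum speed ≈ 67 mph

a = 0.31 × 9.8 = 3.038 m/s².
Stopping distance: v·t_r + v²/(2a) = 169 with t_r = 0.7 s and a = 3.038 m/s².
So v² + 4.253 v − 1026.84 = 0.
Positive root: v = −a·t_r + √((a·t_r)² + 2a·d) = −2.127 + √(4.524 + 1026.84) = 29.9879 m/s.
29.9879 m/s ÷ 0.44704 = 67.081 mph.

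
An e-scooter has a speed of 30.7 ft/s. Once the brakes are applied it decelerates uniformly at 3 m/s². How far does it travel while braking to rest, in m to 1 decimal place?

30.7 ft/s × 0.3048 = 9.3574 m/s.
Braking distance = v²/(2a) = 9.3574² / (2 × 3.000) = 87.561 / 6.000 = 14.594 m.

Braking distance ≈ 14.6 m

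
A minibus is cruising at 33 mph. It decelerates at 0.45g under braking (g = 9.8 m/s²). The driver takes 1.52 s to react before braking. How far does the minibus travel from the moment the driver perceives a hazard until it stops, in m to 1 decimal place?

33 mph × 0.44704 = 14.7523 m/s.
a = 0.45 × 9.8 = 4.410 m/s².
Reaction distance = v·t_r = 14.7523 × 1.52 = 22.423 m.
Braking distance = v²/(2a) = 14.7523² / (2 × 4.410) = 217.630 / 8.820 = 24.675 m.
Total = 22.423 + 24.675 = 47.098 m.

Total stopping distance ≈ 47.1 m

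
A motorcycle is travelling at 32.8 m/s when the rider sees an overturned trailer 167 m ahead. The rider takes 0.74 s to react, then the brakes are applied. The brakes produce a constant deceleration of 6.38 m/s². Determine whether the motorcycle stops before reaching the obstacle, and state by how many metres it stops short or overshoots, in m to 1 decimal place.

Reaction distance = 32.8000 × 0.74 = 24.272 m.
Braking distance = v²/(2a) = 1075.840 / 12.760 = 84.313 m.
Total stopping distance = 24.272 + 84.313 = 108.585 m, vs 167 m available — it stops with 167 − 108.585 = 58.415 m to spare.

Yes — it stops 58.4 m short of the obstacle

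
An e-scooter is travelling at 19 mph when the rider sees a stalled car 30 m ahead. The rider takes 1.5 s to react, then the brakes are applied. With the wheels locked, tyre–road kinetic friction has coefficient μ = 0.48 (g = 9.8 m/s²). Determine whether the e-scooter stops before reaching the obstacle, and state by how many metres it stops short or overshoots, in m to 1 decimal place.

Yes — it stops 9.6 m short of the obstacle

19 mph × 0.44704 = 8.4938 m/s.
a = μg = 0.48 × 9.8 = 4.704 m/s².
Reaction distance = 8.4938 × 1.5 = 12.741 m.
Braking distance = v²/(2a) = 72.145 / 9.408 = 7.668 m.
Total stopping distance = 12.741 + 7.668 = 20.409 m, vs 30 m available — it stops with 30 − 20.409 = 9.591 m to spare.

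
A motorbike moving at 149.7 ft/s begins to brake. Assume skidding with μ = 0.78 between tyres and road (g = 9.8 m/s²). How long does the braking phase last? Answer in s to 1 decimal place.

Braking time ≈ 6.0 s

149.7 ft/s × 0.3048 = 45.6286 m/s.
a = μg = 0.78 × 9.8 = 7.644 m/s².
Braking time = v/a = 45.6286 / 7.644 = 5.969 s.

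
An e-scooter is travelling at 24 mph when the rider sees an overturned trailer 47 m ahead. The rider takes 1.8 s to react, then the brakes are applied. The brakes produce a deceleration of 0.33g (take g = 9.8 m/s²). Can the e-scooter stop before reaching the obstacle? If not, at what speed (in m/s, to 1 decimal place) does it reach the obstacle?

24 mph × 0.44704 = 10.7290 m/s.
a = 0.33 × 9.8 = 3.234 m/s².
Reaction distance = 10.7290 × 1.8 = 19.312 m.
Braking distance = v²/(2a) = 115.111 / 6.468 = 17.797 m.
Total stopping distance = 19.312 + 17.797 = 37.109 m, vs 47 m available — it stops with 47 − 37.109 = 9.891 m to spare.

Yes — it stops about 9.9 m short of the obstacle, so it never reaches it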